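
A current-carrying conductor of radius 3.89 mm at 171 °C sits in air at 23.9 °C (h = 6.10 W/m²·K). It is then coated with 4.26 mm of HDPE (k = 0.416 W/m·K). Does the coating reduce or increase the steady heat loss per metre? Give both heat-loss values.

increases: 21.9 → 42.2 W/m

Critical radius for a cylinder: r_cr = k/h = 0.0682 m = 6.82 cm.
Outer radius after coating: r₂ = 0.00389 + 0.00426 = 0.00815 m.
Since r₁ < r_cr and r₂ ≤ r_cr, the coating moves toward the maximum at r_cr — heat loss rises.
Bare: R = 1/(2πr₁h) = 6.707 m·K/W; Q = 147.1/6.707 = 21.9 W/m.
Coated: R = R_cond + R_conv = 3.484 m·K/W; Q = 147.1/3.484 = 42.2 W/m.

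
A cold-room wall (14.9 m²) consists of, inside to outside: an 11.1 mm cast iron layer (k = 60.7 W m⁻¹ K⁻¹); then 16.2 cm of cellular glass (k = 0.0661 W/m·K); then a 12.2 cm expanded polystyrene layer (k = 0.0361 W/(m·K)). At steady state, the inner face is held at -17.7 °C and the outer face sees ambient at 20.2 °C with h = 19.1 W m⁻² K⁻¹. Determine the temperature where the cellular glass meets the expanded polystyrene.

T = -1.91 °C

Resistance network (inner→outer):
  R_cast iron = L/(kA) = 0.0111/(60.7·14.9) = 1.227×10^-5 K/W
  R_cellular glass = L/(kA) = 0.162/(0.0661·14.9) = 0.1645 K/W
  R_expanded polystyrene = L/(kA) = 0.122/(0.0361·14.9) = 0.2268 K/W
  R_conv,out = 1/(hA) = 1/(19.1·14.9) = 0.003514 K/W
ΣR = 1.227×10^-5 + 0.1645 + 0.2268 + 0.003514 = 0.3948 K/W
Q = ΔT/ΣR = (-17.7 °C − 20.2 °C)/0.3948 = -96.00 W
From the inner boundary to the cellular glass/expanded polystyrene interface, ΣR_partial = 0.1645 K/W.
T_interface = T_in − Q·ΣR_partial = -17.7 °C − (-96.00)(0.1645) = -1.91 °C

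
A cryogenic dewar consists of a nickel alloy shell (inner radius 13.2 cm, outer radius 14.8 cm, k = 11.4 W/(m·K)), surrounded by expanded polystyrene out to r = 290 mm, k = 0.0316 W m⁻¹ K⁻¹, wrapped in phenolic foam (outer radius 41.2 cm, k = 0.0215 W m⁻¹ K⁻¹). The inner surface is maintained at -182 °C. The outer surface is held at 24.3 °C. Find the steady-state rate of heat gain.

Resistance network (inner→outer):
  R_nickel alloy = (1/0.132 − 1/0.148)/(4πk) = 0.8190/(4π·11.4) = 0.005717 K/W
  R_expanded polystyrene = (1/0.148 − 1/0.290)/(4πk) = 3.308/(4π·0.0316) = 8.332 K/W
  R_phenolic foam = (1/0.290 − 1/0.412)/(4πk) = 1.021/(4π·0.0215) = 3.779 K/W
ΣR = 0.005717 + 8.332 + 3.779 = 12.12 K/W
Q = ΔT/ΣR = (-182 °C − 24.3 °C)/12.12 = -17.0 W
(Negative Q ⇒ heat flows inward; heat gain = 17.0 W.)

Q = 17.0 W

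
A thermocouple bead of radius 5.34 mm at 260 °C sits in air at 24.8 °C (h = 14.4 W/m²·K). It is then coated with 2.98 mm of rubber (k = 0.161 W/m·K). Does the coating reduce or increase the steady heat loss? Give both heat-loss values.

Critical radius for a sphere: r_cr = 2k/h = 0.0224 m = 2.24 cm.
Outer radius after coating: r₂ = 0.00534 + 0.00298 = 0.00832 m.
Since r₁ < r_cr and r₂ ≤ r_cr, the coating moves toward the maximum at r_cr — heat loss rises.
Bare: R = 1/(4πr₁²h) = 193.8 K/W; Q = 235.2/193.8 = 1.21 W.
Coated: R = R_cond + R_conv = 113.0 K/W; Q = 235.2/113.0 = 2.08 W.

increases: 1.21 → 2.08 W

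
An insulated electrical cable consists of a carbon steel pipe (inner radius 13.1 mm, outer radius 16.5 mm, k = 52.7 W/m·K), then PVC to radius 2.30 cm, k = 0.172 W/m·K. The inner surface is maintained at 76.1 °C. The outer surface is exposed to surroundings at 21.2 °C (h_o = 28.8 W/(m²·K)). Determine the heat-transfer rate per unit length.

Q' = 100 W/m

Treat each layer as a resistance in series:
  R'_carbon steel = ln(0.0165/0.0131)/(2πk) = 0.2307/(2π·52.7) = 6.969×10^-4 m·K/W
  R'_PVC = ln(0.0230/0.0165)/(2πk) = 0.3321/(2π·0.172) = 0.3073 m·K/W
  R'_conv,out = 1/(2πr h) = 1/(2π·0.0230·28.8) = 0.2403 m·K/W
ΣR = 6.969×10^-4 + 0.3073 + 0.2403 = 0.5483 m·K/W
Q' = ΔT/ΣR = (76.1 °C − 21.2 °C)/0.5483 = 100 W/m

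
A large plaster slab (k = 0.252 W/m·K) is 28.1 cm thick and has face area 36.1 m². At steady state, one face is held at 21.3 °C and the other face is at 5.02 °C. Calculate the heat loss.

Q = kA·ΔT/L = 0.252 × 36.1 × |21.3 °C − 5.02 °C| / 0.281 = 527 W

Q = 527 W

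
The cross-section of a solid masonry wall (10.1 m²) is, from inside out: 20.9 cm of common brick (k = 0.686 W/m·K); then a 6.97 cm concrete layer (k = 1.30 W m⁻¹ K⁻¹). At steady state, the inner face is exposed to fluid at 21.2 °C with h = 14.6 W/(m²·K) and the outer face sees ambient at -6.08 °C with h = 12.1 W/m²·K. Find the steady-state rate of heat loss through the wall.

Series thermal resistances, inner to outer:
  R_conv,in = 1/(hA) = 1/(14.6·10.1) = 0.006782 K/W
  R_common brick = L/(kA) = 0.209/(0.686·10.1) = 0.03016 K/W
  R_concrete = L/(kA) = 0.0697/(1.30·10.1) = 0.005308 K/W
  R_conv,out = 1/(hA) = 1/(12.1·10.1) = 0.008183 K/W
ΣR = 0.006782 + 0.03016 + 0.005308 + 0.008183 = 0.05043 K/W
Q = ΔT/ΣR = (21.2 °C − -6.08 °C)/0.05043 = 541 W

Q = 541 W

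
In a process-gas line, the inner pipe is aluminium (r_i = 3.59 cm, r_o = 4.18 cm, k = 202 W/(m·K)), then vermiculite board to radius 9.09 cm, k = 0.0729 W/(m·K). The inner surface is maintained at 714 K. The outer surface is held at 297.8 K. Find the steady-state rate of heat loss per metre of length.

Series thermal resistances, inner to outer:
  R'_aluminium = ln(0.0418/0.0359)/(2πk) = 0.1522/(2π·202) = 1.199×10^-4 m·K/W
  R'_vermiculite board = ln(0.0909/0.0418)/(2πk) = 0.7769/(2π·0.0729) = 1.696 m·K/W
ΣR = 1.199×10^-4 + 1.696 = 1.696 m·K/W
Q' = ΔT/ΣR = (714 K − 297.8 K)/1.696 = 245 W/m

Q' = 245 W/m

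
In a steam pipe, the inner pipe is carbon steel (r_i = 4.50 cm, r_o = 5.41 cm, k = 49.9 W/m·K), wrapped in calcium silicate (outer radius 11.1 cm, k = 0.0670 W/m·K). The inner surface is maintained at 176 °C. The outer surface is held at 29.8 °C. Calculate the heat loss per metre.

Q' = 85.6 W/m

Treat each layer as a resistance in series:
  R'_carbon steel = ln(0.0541/0.0450)/(2πk) = 0.1842/(2π·49.9) = 5.874×10^-4 m·K/W
  R'_calcium silicate = ln(0.111/0.0541)/(2πk) = 0.7187/(2π·0.0670) = 1.707 m·K/W
ΣR = 5.874×10^-4 + 1.707 = 1.708 m·K/W
Q' = ΔT/ΣR = (176 °C − 29.8 °C)/1.708 = 85.6 W/m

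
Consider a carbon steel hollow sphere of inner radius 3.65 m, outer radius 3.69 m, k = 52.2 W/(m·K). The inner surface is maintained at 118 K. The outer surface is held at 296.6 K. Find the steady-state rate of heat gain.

Q = 4πk·ΔT/(1/r₁ − 1/r₂) = 4π × 52.2 × 178.6 / (1/3.65 − 1/3.69) = 3.94×10^7 W

Q = 39400 kW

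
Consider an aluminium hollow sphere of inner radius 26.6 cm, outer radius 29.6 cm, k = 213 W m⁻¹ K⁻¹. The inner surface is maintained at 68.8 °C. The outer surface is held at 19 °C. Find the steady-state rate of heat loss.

Q = 4πk·ΔT/(1/r₁ − 1/r₂) = 4π × 213 × 49.8 / (1/0.266 − 1/0.296) = 3.50×10^5 W

Q = 350 kW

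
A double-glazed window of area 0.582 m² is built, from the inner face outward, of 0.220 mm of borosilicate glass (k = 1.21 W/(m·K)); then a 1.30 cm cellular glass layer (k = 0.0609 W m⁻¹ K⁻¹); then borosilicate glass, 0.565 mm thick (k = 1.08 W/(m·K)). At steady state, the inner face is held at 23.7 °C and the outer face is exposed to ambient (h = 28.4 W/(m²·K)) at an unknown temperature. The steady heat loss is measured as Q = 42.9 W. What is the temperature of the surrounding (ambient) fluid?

Sum the resistances:
  R_borosilicate glass = L/(kA) = 2.20×10^-4/(1.21·0.582) = 3.124×10^-4 K/W
  R_cellular glass = L/(kA) = 0.0130/(0.0609·0.582) = 0.3668 K/W
  R_borosilicate glass = L/(kA) = 5.65×10^-4/(1.08·0.582) = 8.989×10^-4 K/W
  R_conv,out = 1/(hA) = 1/(28.4·0.582) = 0.06050 K/W
ΣR = 0.4285 K/W
ΔT = Q·ΣR = 42.9 × 0.4285 = 18.38 K
Heat flows outward, so T_out = T_in − ΔT = 23.7 − 18.38 = 5.32 °C

T_out = 5.32 °C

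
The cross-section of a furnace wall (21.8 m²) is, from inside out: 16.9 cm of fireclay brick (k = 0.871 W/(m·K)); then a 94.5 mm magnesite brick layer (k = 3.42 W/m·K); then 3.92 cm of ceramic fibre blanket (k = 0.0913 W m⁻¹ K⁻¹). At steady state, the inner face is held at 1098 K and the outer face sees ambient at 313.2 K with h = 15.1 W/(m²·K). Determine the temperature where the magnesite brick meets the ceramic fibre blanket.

T = 855 K

Resistance network (inner→outer):
  R_fireclay brick = L/(kA) = 0.169/(0.871·21.8) = 0.008900 K/W
  R_magnesite brick = L/(kA) = 0.0945/(3.42·21.8) = 0.001268 K/W
  R_ceramic fibre blanket = L/(kA) = 0.0392/(0.0913·21.8) = 0.01970 K/W
  R_conv,out = 1/(hA) = 1/(15.1·21.8) = 0.003038 K/W
ΣR = 0.008900 + 0.001268 + 0.01970 + 0.003038 = 0.03291 K/W
Q = ΔT/ΣR = (1098 K − 313.2 K)/0.03291 = 23850 W
From the inner boundary to the magnesite brick/ceramic fibre blanket interface, ΣR_partial = 0.01017 K/W.
T_interface = T_in − Q·ΣR_partial = 1098 K − (23850)(0.01017) = 855 K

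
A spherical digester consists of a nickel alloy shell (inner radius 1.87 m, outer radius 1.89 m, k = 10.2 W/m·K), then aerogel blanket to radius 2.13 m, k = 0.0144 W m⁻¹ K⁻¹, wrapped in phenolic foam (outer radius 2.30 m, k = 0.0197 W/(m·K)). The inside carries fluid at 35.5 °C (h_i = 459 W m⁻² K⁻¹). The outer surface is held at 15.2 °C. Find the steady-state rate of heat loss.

Q = 43.2 W

Series thermal resistances, inner to outer:
  R_conv,in = 1/(4πr²h) = 1/(4π·1.87²·459) = 4.958×10^-5 K/W
  R_nickel alloy = (1/1.87 − 1/1.89)/(4πk) = 0.005659/(4π·10.2) = 4.415×10^-5 K/W
  R_aerogel blanket = (1/1.89 − 1/2.13)/(4πk) = 0.05962/(4π·0.0144) = 0.3295 K/W
  R_phenolic foam = (1/2.13 − 1/2.30)/(4πk) = 0.03470/(4π·0.0197) = 0.1402 K/W
ΣR = 4.958×10^-5 + 4.415×10^-5 + 0.3295 + 0.1402 = 0.4698 K/W
Q = ΔT/ΣR = (35.5 °C − 15.2 °C)/0.4698 = 43.2 W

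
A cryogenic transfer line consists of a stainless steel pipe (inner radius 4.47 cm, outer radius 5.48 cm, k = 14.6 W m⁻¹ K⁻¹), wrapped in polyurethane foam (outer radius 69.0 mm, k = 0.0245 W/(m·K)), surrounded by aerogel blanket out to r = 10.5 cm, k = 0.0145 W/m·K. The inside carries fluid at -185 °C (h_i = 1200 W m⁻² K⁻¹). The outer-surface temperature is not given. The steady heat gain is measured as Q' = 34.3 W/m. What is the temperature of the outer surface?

T_out = 24.6 °C

Series resistances:
  R'_conv,in = 1/(2πr h) = 1/(2π·0.0447·1200) = 0.002967 m·K/W
  R'_stainless steel = ln(0.0548/0.0447)/(2πk) = 0.2037/(2π·14.6) = 0.002221 m·K/W
  R'_polyurethane foam = ln(0.0690/0.0548)/(2πk) = 0.2304/(2π·0.0245) = 1.497 m·K/W
  R'_aerogel blanket = ln(0.105/0.0690)/(2πk) = 0.4199/(2π·0.0145) = 4.608 m·K/W
ΣR = 6.110 m·K/W
ΔT = Q'·ΣR = 34.3 × 6.110 = 209.6 K
Heat flows inward, so T_out = T_in + ΔT = -185 + 209.6 = 24.6 °C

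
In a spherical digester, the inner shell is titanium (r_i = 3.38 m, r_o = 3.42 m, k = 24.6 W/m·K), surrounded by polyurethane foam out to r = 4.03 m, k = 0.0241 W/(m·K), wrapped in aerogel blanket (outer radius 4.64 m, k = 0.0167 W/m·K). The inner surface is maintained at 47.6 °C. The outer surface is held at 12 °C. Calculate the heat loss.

Resistance network (inner→outer):
  R_titanium = (1/3.38 − 1/3.42)/(4πk) = 0.003460/(4π·24.6) = 1.119×10^-5 K/W
  R_polyurethane foam = (1/3.42 − 1/4.03)/(4πk) = 0.04426/(4π·0.0241) = 0.1461 K/W
  R_aerogel blanket = (1/4.03 − 1/4.64)/(4πk) = 0.03262/(4π·0.0167) = 0.1554 K/W
ΣR = 1.119×10^-5 + 0.1461 + 0.1554 = 0.3015 K/W
Q = ΔT/ΣR = (47.6 °C − 12 °C)/0.3015 = 118 W

Q = 118 W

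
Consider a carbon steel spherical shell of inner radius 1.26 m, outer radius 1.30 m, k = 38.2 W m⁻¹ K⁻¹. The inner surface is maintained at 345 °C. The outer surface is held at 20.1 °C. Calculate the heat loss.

Q = 6390 kW

Q = 4πk·ΔT/(1/r₁ − 1/r₂) = 4π × 38.2 × 324.9 / (1/1.26 − 1/1.30) = 6.39×10^6 W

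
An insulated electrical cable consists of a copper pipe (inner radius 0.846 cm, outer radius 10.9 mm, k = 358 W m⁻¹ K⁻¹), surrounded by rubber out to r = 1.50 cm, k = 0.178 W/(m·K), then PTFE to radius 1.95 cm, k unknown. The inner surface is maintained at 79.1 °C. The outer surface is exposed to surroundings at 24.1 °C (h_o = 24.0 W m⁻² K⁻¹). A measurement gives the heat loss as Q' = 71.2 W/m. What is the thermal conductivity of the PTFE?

k = 0.284 W/m·K

ΣR = ΔT/Q' = |79.1 − 24.1|/71.2 = 0.7725 m·K/W
Known resistances:
  R'_copper = ln(0.0109/0.00846)/(2πk) = 0.2534/(2π·358) = 1.127×10^-4 m·K/W
  R'_rubber = ln(0.0150/0.0109)/(2πk) = 0.3193/(2π·0.178) = 0.2855 m·K/W
  R'_conv,out = 1/(2πr h) = 1/(2π·0.0195·24.0) = 0.3401 m·K/W
R_PTFE = ΣR − ΣR_known = 0.7725 − 0.6257 = 0.1468 m·K/W
ln(r₂/r₁)/(2πk) = 0.1468 ⇒ k = 0.2624/(2π·0.1468) = 0.284 W/m·K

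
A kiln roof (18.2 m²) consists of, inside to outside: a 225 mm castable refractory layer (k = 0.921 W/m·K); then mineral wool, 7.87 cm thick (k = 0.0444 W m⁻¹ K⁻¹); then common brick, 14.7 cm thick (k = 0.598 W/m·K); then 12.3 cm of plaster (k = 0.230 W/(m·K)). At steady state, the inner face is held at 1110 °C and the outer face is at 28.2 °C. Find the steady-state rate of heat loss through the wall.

Q = 7.04 kW

Treat each layer as a resistance in series:
  R_castable refractory = L/(kA) = 0.225/(0.921·18.2) = 0.01342 K/W
  R_mineral wool = L/(kA) = 0.0787/(0.0444·18.2) = 0.09739 K/W
  R_common brick = L/(kA) = 0.147/(0.598·18.2) = 0.01351 K/W
  R_plaster = L/(kA) = 0.123/(0.230·18.2) = 0.02938 K/W
ΣR = 0.01342 + 0.09739 + 0.01351 + 0.02938 = 0.1537 K/W
Q = ΔT/ΣR = (1110 °C − 28.2 °C)/0.1537 = 7040 W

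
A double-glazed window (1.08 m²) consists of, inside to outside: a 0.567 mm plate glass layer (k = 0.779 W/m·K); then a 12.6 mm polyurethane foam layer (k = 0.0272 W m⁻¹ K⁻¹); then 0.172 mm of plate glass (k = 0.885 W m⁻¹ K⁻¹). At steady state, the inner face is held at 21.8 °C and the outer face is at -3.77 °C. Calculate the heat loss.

Q = 59.5 W

Series thermal resistances, inner to outer:
  R_plate glass = L/(kA) = 5.67×10^-4/(0.779·1.08) = 6.739×10^-4 K/W
  R_polyurethane foam = L/(kA) = 0.0126/(0.0272·1.08) = 0.4289 K/W
  R_plate glass = L/(kA) = 1.72×10^-4/(0.885·1.08) = 1.800×10^-4 K/W
ΣR = 6.739×10^-4 + 0.4289 + 1.800×10^-4 = 0.4298 K/W
Q = ΔT/ΣR = (21.8 °C − -3.77 °C)/0.4298 = 59.5 W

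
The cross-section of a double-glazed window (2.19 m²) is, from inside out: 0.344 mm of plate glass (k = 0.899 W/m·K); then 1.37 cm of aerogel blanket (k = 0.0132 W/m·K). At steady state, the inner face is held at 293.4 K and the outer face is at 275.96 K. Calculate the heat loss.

Q = 36.8 W

Resistance network (inner→outer):
  R_plate glass = L/(kA) = 3.44×10^-4/(0.899·2.19) = 1.747×10^-4 K/W
  R_aerogel blanket = L/(kA) = 0.0137/(0.0132·2.19) = 0.4739 K/W
ΣR = 1.747×10^-4 + 0.4739 = 0.4741 K/W
Q = ΔT/ΣR = (293.4 K − 275.96 K)/0.4741 = 36.8 W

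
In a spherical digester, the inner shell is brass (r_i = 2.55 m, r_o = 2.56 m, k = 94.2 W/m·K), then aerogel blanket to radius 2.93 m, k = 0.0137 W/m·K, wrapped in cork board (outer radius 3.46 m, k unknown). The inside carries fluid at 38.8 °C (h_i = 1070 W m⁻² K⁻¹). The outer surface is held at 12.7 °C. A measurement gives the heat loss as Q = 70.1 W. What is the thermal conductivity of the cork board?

k = 0.0485 W/m·K

ΣR = ΔT/Q = |38.8 − 12.7|/70.1 = 0.3723 K/W
Known resistances:
  R_conv,in = 1/(4πr²h) = 1/(4π·2.55²·1070) = 1.144×10^-5 K/W
  R_brass = (1/2.55 − 1/2.56)/(4πk) = 0.001532/(4π·94.2) = 1.294×10^-6 K/W
  R_aerogel blanket = (1/2.56 − 1/2.93)/(4πk) = 0.04933/(4π·0.0137) = 0.2865 K/W
R_cork board = ΣR − ΣR_known = 0.3723 − 0.2865 = 0.08580 K/W
(1/r₁−1/r₂)/(4πk) = 0.08580 ⇒ k = 0.05228/(4π·0.08580) = 0.0485 W/m·K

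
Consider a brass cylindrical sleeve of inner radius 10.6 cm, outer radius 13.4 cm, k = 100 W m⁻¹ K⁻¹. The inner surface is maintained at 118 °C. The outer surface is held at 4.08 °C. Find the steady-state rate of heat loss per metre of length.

Q' = 3.05×10^5 W/m

Q' = 2πk·ΔT/ln(r₂/r₁) = 2π × 100 × 113.92 / ln(0.134/0.106) = 3.05×10^5 W/m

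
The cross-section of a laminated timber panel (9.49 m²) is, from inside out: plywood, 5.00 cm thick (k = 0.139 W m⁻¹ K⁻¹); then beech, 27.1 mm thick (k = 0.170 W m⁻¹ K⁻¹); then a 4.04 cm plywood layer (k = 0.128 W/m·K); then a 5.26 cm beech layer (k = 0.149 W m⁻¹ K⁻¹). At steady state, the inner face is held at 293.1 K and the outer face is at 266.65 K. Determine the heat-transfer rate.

Q = 211 W

Treat each layer as a resistance in series:
  R_plywood = L/(kA) = 0.0500/(0.139·9.49) = 0.03790 K/W
  R_beech = L/(kA) = 0.0271/(0.170·9.49) = 0.01680 K/W
  R_plywood = L/(kA) = 0.0404/(0.128·9.49) = 0.03326 K/W
  R_beech = L/(kA) = 0.0526/(0.149·9.49) = 0.03720 K/W
ΣR = 0.03790 + 0.01680 + 0.03326 + 0.03720 = 0.1252 K/W
Q = ΔT/ΣR = (293.1 K − 266.65 K)/0.1252 = 211 W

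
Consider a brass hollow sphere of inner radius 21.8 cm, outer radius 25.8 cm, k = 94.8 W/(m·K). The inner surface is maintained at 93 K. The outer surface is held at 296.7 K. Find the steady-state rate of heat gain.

Q = 4πk·ΔT/(1/r₁ − 1/r₂) = 4π × 94.8 × 203.7 / (1/0.218 − 1/0.258) = 3.41×10^5 W

Q = 341 kW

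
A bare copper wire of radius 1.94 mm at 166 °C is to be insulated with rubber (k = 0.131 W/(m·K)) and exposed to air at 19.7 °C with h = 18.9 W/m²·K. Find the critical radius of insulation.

r_cr = 0.693 cm

For a cylinder, r_cr = k_ins/h = 0.131/18.9 = 0.00693 m = 0.693 cm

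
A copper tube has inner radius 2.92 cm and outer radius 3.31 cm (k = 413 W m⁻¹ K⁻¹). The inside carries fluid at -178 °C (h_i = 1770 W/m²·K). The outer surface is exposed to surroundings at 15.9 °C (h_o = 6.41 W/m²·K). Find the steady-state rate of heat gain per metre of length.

Treat each layer as a resistance in series:
  R'_conv,in = 1/(2πr h) = 1/(2π·0.0292·1770) = 0.003079 m·K/W
  R'_copper = ln(0.0331/0.0292)/(2πk) = 0.1254/(2π·413) = 4.831×10^-5 m·K/W
  R'_conv,out = 1/(2πr h) = 1/(2π·0.0331·6.41) = 0.7501 m·K/W
ΣR = 0.003079 + 4.831×10^-5 + 0.7501 = 0.7532 m·K/W
Q' = ΔT/ΣR = (-178 °C − 15.9 °C)/0.7532 = -257 W/m
(Negative Q' ⇒ heat flows inward; heat gain = 257 W/m.)

Q' = 257 W/m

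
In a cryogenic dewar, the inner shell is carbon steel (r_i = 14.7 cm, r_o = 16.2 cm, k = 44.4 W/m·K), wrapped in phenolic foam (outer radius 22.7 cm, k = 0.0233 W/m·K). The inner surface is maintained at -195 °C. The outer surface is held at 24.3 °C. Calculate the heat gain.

Q = 36.3 W

Resistance network (inner→outer):
  R_carbon steel = (1/0.147 − 1/0.162)/(4πk) = 0.6299/(4π·44.4) = 0.001129 K/W
  R_phenolic foam = (1/0.162 − 1/0.227)/(4πk) = 1.768/(4π·0.0233) = 6.037 K/W
ΣR = 0.001129 + 6.037 = 6.038 K/W
Q = ΔT/ΣR = (-195 °C − 24.3 °C)/6.038 = -36.3 W
(Negative Q ⇒ heat flows inward; heat gain = 36.3 W.)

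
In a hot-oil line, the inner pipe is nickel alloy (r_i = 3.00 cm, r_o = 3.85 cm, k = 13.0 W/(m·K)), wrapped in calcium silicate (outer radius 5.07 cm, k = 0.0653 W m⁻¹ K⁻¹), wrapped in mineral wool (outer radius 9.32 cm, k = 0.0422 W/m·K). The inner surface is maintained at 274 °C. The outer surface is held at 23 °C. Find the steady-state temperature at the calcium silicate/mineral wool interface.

T = 217 °C

Treat each layer as a resistance in series:
  R'_nickel alloy = ln(0.0385/0.0300)/(2πk) = 0.2495/(2π·13.0) = 0.003054 m·K/W
  R'_calcium silicate = ln(0.0507/0.0385)/(2πk) = 0.2753/(2π·0.0653) = 0.6709 m·K/W
  R'_mineral wool = ln(0.0932/0.0507)/(2πk) = 0.6088/(2π·0.0422) = 2.296 m·K/W
ΣR = 0.003054 + 0.6709 + 2.296 = 2.970 m·K/W
Q' = ΔT/ΣR = (274 °C − 23 °C)/2.970 = 84.51 W/m
From the inner boundary to the calcium silicate/mineral wool interface, ΣR_partial = 0.6740 m·K/W.
T_interface = T_in − Q'·ΣR_partial = 274 °C − (84.51)(0.6740) = 217 °C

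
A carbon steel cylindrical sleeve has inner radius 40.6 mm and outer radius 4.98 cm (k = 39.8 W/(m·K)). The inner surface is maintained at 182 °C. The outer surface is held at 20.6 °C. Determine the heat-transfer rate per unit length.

Q' = 198 kW/m

Q' = 2πk·ΔT/ln(r₂/r₁) = 2π × 39.8 × 161.4 / ln(0.0498/0.0406) = 1.98×10^5 W/m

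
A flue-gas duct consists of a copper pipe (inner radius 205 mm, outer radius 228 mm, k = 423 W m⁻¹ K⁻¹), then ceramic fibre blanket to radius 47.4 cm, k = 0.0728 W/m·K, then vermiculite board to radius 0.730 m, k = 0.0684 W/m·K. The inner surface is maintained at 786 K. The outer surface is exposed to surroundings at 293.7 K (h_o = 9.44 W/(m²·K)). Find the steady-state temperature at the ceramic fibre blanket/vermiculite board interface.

T = 486 K

Resistance network (inner→outer):
  R'_copper = ln(0.228/0.205)/(2πk) = 0.1063/(2π·423) = 4.001×10^-5 m·K/W
  R'_ceramic fibre blanket = ln(0.474/0.228)/(2πk) = 0.7319/(2π·0.0728) = 1.600 m·K/W
  R'_vermiculite board = ln(0.730/0.474)/(2πk) = 0.4318/(2π·0.0684) = 1.005 m·K/W
  R'_conv,out = 1/(2πr h) = 1/(2π·0.730·9.44) = 0.02310 m·K/W
ΣR = 4.001×10^-5 + 1.600 + 1.005 + 0.02310 = 2.628 m·K/W
Q' = ΔT/ΣR = (786 K − 293.7 K)/2.628 = 187.3 W/m
From the inner boundary to the ceramic fibre blanket/vermiculite board interface, ΣR_partial = 1.600 m·K/W.
T_interface = T_in − Q'·ΣR_partial = 786 K − (187.3)(1.600) = 486 K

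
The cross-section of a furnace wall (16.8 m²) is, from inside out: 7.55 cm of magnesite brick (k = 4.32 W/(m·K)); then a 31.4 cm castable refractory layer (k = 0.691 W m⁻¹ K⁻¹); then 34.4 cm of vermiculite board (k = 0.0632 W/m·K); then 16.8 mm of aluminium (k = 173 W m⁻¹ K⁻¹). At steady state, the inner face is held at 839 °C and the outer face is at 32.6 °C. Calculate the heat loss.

Q = 2.29 kW

Treat each layer as a resistance in series:
  R_magnesite brick = L/(kA) = 0.0755/(4.32·16.8) = 0.001040 K/W
  R_castable refractory = L/(kA) = 0.314/(0.691·16.8) = 0.02705 K/W
  R_vermiculite board = L/(kA) = 0.344/(0.0632·16.8) = 0.3240 K/W
  R_aluminium = L/(kA) = 0.0168/(173·16.8) = 5.780×10^-6 K/W
ΣR = 0.001040 + 0.02705 + 0.3240 + 5.780×10^-6 = 0.3521 K/W
Q = ΔT/ΣR = (839 °C − 32.6 °C)/0.3521 = 2290 W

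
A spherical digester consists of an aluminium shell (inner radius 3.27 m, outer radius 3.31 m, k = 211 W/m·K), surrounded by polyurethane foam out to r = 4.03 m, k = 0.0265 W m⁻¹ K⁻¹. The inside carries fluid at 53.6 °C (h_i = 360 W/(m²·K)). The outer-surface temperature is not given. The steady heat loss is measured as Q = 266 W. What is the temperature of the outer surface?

T_out = 10.5 °C

Sum the resistances:
  R_conv,in = 1/(4πr²h) = 1/(4π·3.27²·360) = 2.067×10^-5 K/W
  R_aluminium = (1/3.27 − 1/3.31)/(4πk) = 0.003696/(4π·211) = 1.394×10^-6 K/W
  R_polyurethane foam = (1/3.31 − 1/4.03)/(4πk) = 0.05398/(4π·0.0265) = 0.1621 K/W
ΣR = 0.1621 K/W
ΔT = Q·ΣR = 266 × 0.1621 = 43.12 K
Heat flows outward, so T_out = T_in − ΔT = 53.6 − 43.12 = 10.5 °C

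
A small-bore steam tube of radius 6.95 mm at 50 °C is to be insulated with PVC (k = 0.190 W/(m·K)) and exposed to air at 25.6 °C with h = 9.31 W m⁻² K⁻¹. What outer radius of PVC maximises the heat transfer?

For a cylinder, r_cr = k_ins/h = 0.190/9.31 = 0.0204 m = 2.04 cm

r_cr = 2.04 cm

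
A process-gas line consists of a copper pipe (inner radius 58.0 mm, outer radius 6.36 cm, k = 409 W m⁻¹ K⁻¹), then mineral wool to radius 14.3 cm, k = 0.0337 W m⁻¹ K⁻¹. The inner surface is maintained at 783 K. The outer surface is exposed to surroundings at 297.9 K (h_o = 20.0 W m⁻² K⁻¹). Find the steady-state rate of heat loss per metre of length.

Q' = 125 W/m

Series thermal resistances, inner to outer:
  R'_copper = ln(0.0636/0.0580)/(2πk) = 0.09217/(2π·409) = 3.587×10^-5 m·K/W
  R'_mineral wool = ln(0.143/0.0636)/(2πk) = 0.8102/(2π·0.0337) = 3.826 m·K/W
  R'_conv,out = 1/(2πr h) = 1/(2π·0.143·20.0) = 0.05565 m·K/W
ΣR = 3.587×10^-5 + 3.826 + 0.05565 = 3.882 m·K/W
Q' = ΔT/ΣR = (783 K − 297.9 K)/3.882 = 125 W/m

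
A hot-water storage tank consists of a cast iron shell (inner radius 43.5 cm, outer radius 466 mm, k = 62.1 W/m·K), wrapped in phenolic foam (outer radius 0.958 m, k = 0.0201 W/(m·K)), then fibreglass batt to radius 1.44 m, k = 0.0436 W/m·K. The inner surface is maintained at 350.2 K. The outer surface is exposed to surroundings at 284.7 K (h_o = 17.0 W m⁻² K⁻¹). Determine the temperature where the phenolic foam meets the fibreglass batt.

T = 293.1 K

Series thermal resistances, inner to outer:
  R_cast iron = (1/0.435 − 1/0.466)/(4πk) = 0.1529/(4π·62.1) = 1.960×10^-4 K/W
  R_phenolic foam = (1/0.466 − 1/0.958)/(4πk) = 1.102/(4π·0.0201) = 4.363 K/W
  R_fibreglass batt = (1/0.958 − 1/1.44)/(4πk) = 0.3494/(4π·0.0436) = 0.6377 K/W
  R_conv,out = 1/(4πr²h) = 1/(4π·1.44²·17.0) = 0.002257 K/W
ΣR = 1.960×10^-4 + 4.363 + 0.6377 + 0.002257 = 5.003 K/W
Q = ΔT/ΣR = (350.2 K − 284.7 K)/5.003 = 13.09 W
From the inner boundary to the phenolic foam/fibreglass batt interface, ΣR_partial = 4.363 K/W.
T_interface = T_in − Q·ΣR_partial = 350.2 K − (13.09)(4.363) = 293.1 K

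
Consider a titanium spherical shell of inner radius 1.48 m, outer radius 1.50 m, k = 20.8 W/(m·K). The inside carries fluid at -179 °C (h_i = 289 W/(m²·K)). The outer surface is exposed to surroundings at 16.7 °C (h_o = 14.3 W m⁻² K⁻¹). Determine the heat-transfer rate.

Treat each layer as a resistance in series:
  R_conv,in = 1/(4πr²h) = 1/(4π·1.48²·289) = 1.257×10^-4 K/W
  R_titanium = (1/1.48 − 1/1.50)/(4πk) = 0.009009/(4π·20.8) = 3.447×10^-5 K/W
  R_conv,out = 1/(4πr²h) = 1/(4π·1.50²·14.3) = 0.002473 K/W
ΣR = 1.257×10^-4 + 3.447×10^-5 + 0.002473 = 0.002633 K/W
Q = ΔT/ΣR = (-179 °C − 16.7 °C)/0.002633 = -74300 W
(Negative Q ⇒ heat flows inward; heat gain = 74300 W.)

Q = 74300 W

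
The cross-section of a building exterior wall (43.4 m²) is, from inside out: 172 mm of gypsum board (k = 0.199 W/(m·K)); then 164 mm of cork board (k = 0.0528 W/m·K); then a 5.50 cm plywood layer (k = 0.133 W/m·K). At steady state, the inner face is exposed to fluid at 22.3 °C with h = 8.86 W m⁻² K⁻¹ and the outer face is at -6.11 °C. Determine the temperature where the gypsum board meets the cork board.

Resistance network (inner→outer):
  R_conv,in = 1/(hA) = 1/(8.86·43.4) = 0.002601 K/W
  R_gypsum board = L/(kA) = 0.172/(0.199·43.4) = 0.01992 K/W
  R_cork board = L/(kA) = 0.164/(0.0528·43.4) = 0.07157 K/W
  R_plywood = L/(kA) = 0.0550/(0.133·43.4) = 0.009528 K/W
ΣR = 0.002601 + 0.01992 + 0.07157 + 0.009528 = 0.1036 K/W
Q = ΔT/ΣR = (22.3 °C − -6.11 °C)/0.1036 = 274.2 W
From the inner boundary to the gypsum board/cork board interface, ΣR_partial = 0.02252 K/W.
T_interface = T_in − Q·ΣR_partial = 22.3 °C − (274.2)(0.02252) = 16.1 °C

T = 16.1 °C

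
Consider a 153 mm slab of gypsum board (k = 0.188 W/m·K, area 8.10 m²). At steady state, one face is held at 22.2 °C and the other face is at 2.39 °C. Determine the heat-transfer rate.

Q = 197 W

Q = kA·ΔT/L = 0.188 × 8.10 × |22.2 °C − 2.39 °C| / 0.153 = 197 W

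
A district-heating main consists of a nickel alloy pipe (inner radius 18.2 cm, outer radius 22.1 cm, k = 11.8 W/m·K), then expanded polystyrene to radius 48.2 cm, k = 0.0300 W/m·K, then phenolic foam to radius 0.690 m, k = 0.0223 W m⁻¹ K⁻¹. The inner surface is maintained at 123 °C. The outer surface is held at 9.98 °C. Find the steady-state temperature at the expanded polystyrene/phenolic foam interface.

T = 53.2 °C

Treat each layer as a resistance in series:
  R'_nickel alloy = ln(0.221/0.182)/(2πk) = 0.1942/(2π·11.8) = 0.002619 m·K/W
  R'_expanded polystyrene = ln(0.482/0.221)/(2πk) = 0.7798/(2π·0.0300) = 4.137 m·K/W
  R'_phenolic foam = ln(0.690/0.482)/(2πk) = 0.3587/(2π·0.0223) = 2.560 m·K/W
ΣR = 0.002619 + 4.137 + 2.560 = 6.700 m·K/W
Q' = ΔT/ΣR = (123 °C − 9.98 °C)/6.700 = 16.87 W/m
From the inner boundary to the expanded polystyrene/phenolic foam interface, ΣR_partial = 4.140 m·K/W.
T_interface = T_in − Q'·ΣR_partial = 123 °C − (16.87)(4.140) = 53.2 °C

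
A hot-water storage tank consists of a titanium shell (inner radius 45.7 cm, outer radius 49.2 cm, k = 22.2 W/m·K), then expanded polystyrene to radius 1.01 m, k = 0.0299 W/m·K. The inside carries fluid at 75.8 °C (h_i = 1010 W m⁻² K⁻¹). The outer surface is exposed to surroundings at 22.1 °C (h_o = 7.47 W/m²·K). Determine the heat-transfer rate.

Resistance network (inner→outer):
  R_conv,in = 1/(4πr²h) = 1/(4π·0.457²·1010) = 3.773×10^-4 K/W
  R_titanium = (1/0.457 − 1/0.492)/(4πk) = 0.1557/(4π·22.2) = 5.580×10^-4 K/W
  R_expanded polystyrene = (1/0.492 − 1/1.01)/(4πk) = 1.042/(4π·0.0299) = 2.774 K/W
  R_conv,out = 1/(4πr²h) = 1/(4π·1.01²·7.47) = 0.01044 K/W
ΣR = 3.773×10^-4 + 5.580×10^-4 + 2.774 + 0.01044 = 2.785 K/W
Q = ΔT/ΣR = (75.8 °C − 22.1 °C)/2.785 = 19.3 W

Q = 19.3 W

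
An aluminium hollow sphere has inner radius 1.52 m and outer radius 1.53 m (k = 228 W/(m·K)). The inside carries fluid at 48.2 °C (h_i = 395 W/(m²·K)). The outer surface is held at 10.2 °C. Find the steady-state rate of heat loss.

Resistance network (inner→outer):
  R_conv,in = 1/(4πr²h) = 1/(4π·1.52²·395) = 8.720×10^-5 K/W
  R_aluminium = (1/1.52 − 1/1.53)/(4πk) = 0.004300/(4π·228) = 1.501×10^-6 K/W
ΣR = 8.720×10^-5 + 1.501×10^-6 = 8.870×10^-5 K/W
Q = ΔT/ΣR = (48.2 °C − 10.2 °C)/8.870×10^-5 = 4.28×10^5 W

Q = 4.28×10^5 W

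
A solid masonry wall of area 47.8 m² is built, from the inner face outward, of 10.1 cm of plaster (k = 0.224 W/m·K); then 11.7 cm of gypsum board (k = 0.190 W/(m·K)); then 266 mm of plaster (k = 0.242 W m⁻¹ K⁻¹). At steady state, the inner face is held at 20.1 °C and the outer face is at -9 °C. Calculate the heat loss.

Series thermal resistances, inner to outer:
  R_plaster = L/(kA) = 0.101/(0.224·47.8) = 0.009433 K/W
  R_gypsum board = L/(kA) = 0.117/(0.190·47.8) = 0.01288 K/W
  R_plaster = L/(kA) = 0.266/(0.242·47.8) = 0.02300 K/W
ΣR = 0.009433 + 0.01288 + 0.02300 = 0.04531 K/W
Q = ΔT/ΣR = (20.1 °C − -9 °C)/0.04531 = 642 W

Q = 642 W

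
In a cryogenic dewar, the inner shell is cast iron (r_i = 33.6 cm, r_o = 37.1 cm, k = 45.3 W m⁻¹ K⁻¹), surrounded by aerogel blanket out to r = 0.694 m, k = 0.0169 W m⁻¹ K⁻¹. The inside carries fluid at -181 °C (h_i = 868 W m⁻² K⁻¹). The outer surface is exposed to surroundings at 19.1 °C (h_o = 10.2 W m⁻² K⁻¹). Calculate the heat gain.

Series thermal resistances, inner to outer:
  R_conv,in = 1/(4πr²h) = 1/(4π·0.336²·868) = 8.121×10^-4 K/W
  R_cast iron = (1/0.336 − 1/0.371)/(4πk) = 0.2808/(4π·45.3) = 4.932×10^-4 K/W
  R_aerogel blanket = (1/0.371 − 1/0.694)/(4πk) = 1.254/(4π·0.0169) = 5.907 K/W
  R_conv,out = 1/(4πr²h) = 1/(4π·0.694²·10.2) = 0.01620 K/W
ΣR = 8.121×10^-4 + 4.932×10^-4 + 5.907 + 0.01620 = 5.925 K/W
Q = ΔT/ΣR = (-181 °C − 19.1 °C)/5.925 = -33.8 W
(Negative Q ⇒ heat flows inward; heat gain = 33.8 W.)

Q = 33.8 W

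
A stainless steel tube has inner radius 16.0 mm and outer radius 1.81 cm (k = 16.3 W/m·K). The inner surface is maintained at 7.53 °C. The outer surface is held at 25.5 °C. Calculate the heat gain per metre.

Q' = 14900 W/m

Q' = 2πk·ΔT/ln(r₂/r₁) = 2π × 16.3 × 17.97 / ln(0.0181/0.0160) = 14900 W/m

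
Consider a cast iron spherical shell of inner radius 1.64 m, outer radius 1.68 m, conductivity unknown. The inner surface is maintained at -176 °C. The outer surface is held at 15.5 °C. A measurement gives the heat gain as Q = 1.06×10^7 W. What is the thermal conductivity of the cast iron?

k = 63.9 W/m·K

ΣR = ΔT/Q = |-176 − 15.5|/1.06×10^7 = 1.807×10^-5 K/W
(1/r₁−1/r₂)/(4πk) = 1.807×10^-5 ⇒ k = 0.01452/(4π·1.807×10^-5) = 63.9 W/m·K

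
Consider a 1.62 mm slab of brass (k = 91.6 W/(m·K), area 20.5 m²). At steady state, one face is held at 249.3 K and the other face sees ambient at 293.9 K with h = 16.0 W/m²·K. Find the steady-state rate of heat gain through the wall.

Resistance network (inner→outer):
  R_brass = L/(kA) = 0.00162/(91.6·20.5) = 8.627×10^-7 K/W
  R_conv,out = 1/(hA) = 1/(16.0·20.5) = 0.003049 K/W
ΣR = 8.627×10^-7 + 0.003049 = 0.003050 K/W
Q = ΔT/ΣR = (249.3 K − 293.9 K)/0.003050 = -14600 W
(Negative Q ⇒ heat flows inward; heat gain = 14600 W.)

Q = 14.6 kW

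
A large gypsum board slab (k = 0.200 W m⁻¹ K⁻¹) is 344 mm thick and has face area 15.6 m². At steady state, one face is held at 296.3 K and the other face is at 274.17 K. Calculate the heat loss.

Q = kA·ΔT/L = 0.200 × 15.6 × |296.3 K − 274.17 K| / 0.344 = 201 W

Q = 201 W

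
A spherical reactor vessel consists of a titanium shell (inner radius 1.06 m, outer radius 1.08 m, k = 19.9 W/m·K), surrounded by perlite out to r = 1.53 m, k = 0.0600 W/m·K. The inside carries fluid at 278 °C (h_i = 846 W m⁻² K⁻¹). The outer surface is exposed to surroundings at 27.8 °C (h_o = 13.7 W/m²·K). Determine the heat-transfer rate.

Series thermal resistances, inner to outer:
  R_conv,in = 1/(4πr²h) = 1/(4π·1.06²·846) = 8.372×10^-5 K/W
  R_titanium = (1/1.06 − 1/1.08)/(4πk) = 0.01747/(4π·19.9) = 6.986×10^-5 K/W
  R_perlite = (1/1.08 − 1/1.53)/(4πk) = 0.2723/(4π·0.0600) = 0.3612 K/W
  R_conv,out = 1/(4πr²h) = 1/(4π·1.53²·13.7) = 0.002481 K/W
ΣR = 8.372×10^-5 + 6.986×10^-5 + 0.3612 + 0.002481 = 0.3638 K/W
Q = ΔT/ΣR = (278 °C − 27.8 °C)/0.3638 = 688 W

Q = 688 W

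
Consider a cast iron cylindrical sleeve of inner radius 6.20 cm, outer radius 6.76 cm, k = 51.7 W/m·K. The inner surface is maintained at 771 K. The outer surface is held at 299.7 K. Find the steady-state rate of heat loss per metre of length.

Q' = 2πk·ΔT/ln(r₂/r₁) = 2π × 51.7 × 471.3 / ln(0.0676/0.0620) = 1.77×10^6 W/m

Q' = 1.77×10^6 W/m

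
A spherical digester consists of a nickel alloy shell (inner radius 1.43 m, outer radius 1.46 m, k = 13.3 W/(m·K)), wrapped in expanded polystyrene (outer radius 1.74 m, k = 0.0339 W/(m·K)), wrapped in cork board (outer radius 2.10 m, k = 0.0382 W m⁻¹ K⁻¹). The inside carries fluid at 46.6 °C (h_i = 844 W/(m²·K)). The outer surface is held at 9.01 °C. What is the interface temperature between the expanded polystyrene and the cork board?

T = 25.6 °C

Series thermal resistances, inner to outer:
  R_conv,in = 1/(4πr²h) = 1/(4π·1.43²·844) = 4.611×10^-5 K/W
  R_nickel alloy = (1/1.43 − 1/1.46)/(4πk) = 0.01437/(4π·13.3) = 8.597×10^-5 K/W
  R_expanded polystyrene = (1/1.46 − 1/1.74)/(4πk) = 0.1102/(4π·0.0339) = 0.2587 K/W
  R_cork board = (1/1.74 − 1/2.10)/(4πk) = 0.09852/(4π·0.0382) = 0.2052 K/W
ΣR = 4.611×10^-5 + 8.597×10^-5 + 0.2587 + 0.2052 = 0.4640 K/W
Q = ΔT/ΣR = (46.6 °C − 9.01 °C)/0.4640 = 81.01 W
From the inner boundary to the expanded polystyrene/cork board interface, ΣR_partial = 0.2588 K/W.
T_interface = T_in − Q·ΣR_partial = 46.6 °C − (81.01)(0.2588) = 25.6 °C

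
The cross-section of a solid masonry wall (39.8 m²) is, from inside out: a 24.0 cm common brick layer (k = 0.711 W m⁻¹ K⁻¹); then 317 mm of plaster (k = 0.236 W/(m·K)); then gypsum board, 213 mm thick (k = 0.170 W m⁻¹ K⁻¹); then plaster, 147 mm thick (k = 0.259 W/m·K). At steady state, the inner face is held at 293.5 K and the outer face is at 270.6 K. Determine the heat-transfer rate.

Q = 260 W

Resistance network (inner→outer):
  R_common brick = L/(kA) = 0.240/(0.711·39.8) = 0.008481 K/W
  R_plaster = L/(kA) = 0.317/(0.236·39.8) = 0.03375 K/W
  R_gypsum board = L/(kA) = 0.213/(0.170·39.8) = 0.03148 K/W
  R_plaster = L/(kA) = 0.147/(0.259·39.8) = 0.01426 K/W
ΣR = 0.008481 + 0.03375 + 0.03148 + 0.01426 = 0.08797 K/W
Q = ΔT/ΣR = (293.5 K − 270.6 K)/0.08797 = 260 W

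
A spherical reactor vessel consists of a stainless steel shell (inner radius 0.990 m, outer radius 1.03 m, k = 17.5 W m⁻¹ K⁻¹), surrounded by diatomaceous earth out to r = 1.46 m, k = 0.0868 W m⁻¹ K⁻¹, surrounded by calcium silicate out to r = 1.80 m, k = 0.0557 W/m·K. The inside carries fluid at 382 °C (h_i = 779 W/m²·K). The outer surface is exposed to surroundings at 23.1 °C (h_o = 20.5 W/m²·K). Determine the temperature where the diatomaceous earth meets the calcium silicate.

Resistance network (inner→outer):
  R_conv,in = 1/(4πr²h) = 1/(4π·0.990²·779) = 1.042×10^-4 K/W
  R_stainless steel = (1/0.990 − 1/1.03)/(4πk) = 0.03923/(4π·17.5) = 1.784×10^-4 K/W
  R_diatomaceous earth = (1/1.03 − 1/1.46)/(4πk) = 0.2859/(4π·0.0868) = 0.2621 K/W
  R_calcium silicate = (1/1.46 − 1/1.80)/(4πk) = 0.1294/(4π·0.0557) = 0.1848 K/W
  R_conv,out = 1/(4πr²h) = 1/(4π·1.80²·20.5) = 0.001198 K/W
ΣR = 1.042×10^-4 + 1.784×10^-4 + 0.2621 + 0.1848 + 0.001198 = 0.4484 K/W
Q = ΔT/ΣR = (382 °C − 23.1 °C)/0.4484 = 800.4 W
From the inner boundary to the diatomaceous earth/calcium silicate interface, ΣR_partial = 0.2624 K/W.
T_interface = T_in − Q·ΣR_partial = 382 °C − (800.4)(0.2624) = 172 °C

T = 172 °C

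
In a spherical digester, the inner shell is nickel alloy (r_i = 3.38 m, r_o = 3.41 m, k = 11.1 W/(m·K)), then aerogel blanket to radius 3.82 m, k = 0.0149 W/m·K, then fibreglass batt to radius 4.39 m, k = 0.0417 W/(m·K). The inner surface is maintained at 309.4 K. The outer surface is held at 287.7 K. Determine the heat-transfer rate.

Q = 93.1 W

Series thermal resistances, inner to outer:
  R_nickel alloy = (1/3.38 − 1/3.41)/(4πk) = 0.002603/(4π·11.1) = 1.866×10^-5 K/W
  R_aerogel blanket = (1/3.41 − 1/3.82)/(4πk) = 0.03148/(4π·0.0149) = 0.1681 K/W
  R_fibreglass batt = (1/3.82 − 1/4.39)/(4πk) = 0.03399/(4π·0.0417) = 0.06486 K/W
ΣR = 1.866×10^-5 + 0.1681 + 0.06486 = 0.2330 K/W
Q = ΔT/ΣR = (309.4 K − 287.7 K)/0.2330 = 93.1 W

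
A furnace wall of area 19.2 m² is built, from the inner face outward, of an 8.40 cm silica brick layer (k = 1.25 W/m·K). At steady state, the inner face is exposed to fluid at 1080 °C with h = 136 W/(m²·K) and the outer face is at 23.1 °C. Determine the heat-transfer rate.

Resistance network (inner→outer):
  R_conv,in = 1/(hA) = 1/(136·19.2) = 3.830×10^-4 K/W
  R_silica brick = L/(kA) = 0.0840/(1.25·19.2) = 0.003500 K/W
ΣR = 3.830×10^-4 + 0.003500 = 0.003883 K/W
Q = ΔT/ΣR = (1080 °C − 23.1 °C)/0.003883 = 2.72×10^5 W

Q = 2.72×10^5 W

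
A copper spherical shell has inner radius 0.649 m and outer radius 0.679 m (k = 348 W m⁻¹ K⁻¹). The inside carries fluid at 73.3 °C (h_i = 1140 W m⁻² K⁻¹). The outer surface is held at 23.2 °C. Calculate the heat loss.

Series thermal resistances, inner to outer:
  R_conv,in = 1/(4πr²h) = 1/(4π·0.649²·1140) = 1.657×10^-4 K/W
  R_copper = (1/0.649 − 1/0.679)/(4πk) = 0.06808/(4π·348) = 1.557×10^-5 K/W
ΣR = 1.657×10^-4 + 1.557×10^-5 = 1.813×10^-4 K/W
Q = ΔT/ΣR = (73.3 °C − 23.2 °C)/1.813×10^-4 = 2.76×10^5 W

Q = 276 kW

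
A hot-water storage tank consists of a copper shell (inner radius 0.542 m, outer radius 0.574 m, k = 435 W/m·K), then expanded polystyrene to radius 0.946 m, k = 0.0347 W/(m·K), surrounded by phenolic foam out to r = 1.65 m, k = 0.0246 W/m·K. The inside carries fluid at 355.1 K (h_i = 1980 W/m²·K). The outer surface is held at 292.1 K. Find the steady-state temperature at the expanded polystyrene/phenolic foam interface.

Resistance network (inner→outer):
  R_conv,in = 1/(4πr²h) = 1/(4π·0.542²·1980) = 1.368×10^-4 K/W
  R_copper = (1/0.542 − 1/0.574)/(4πk) = 0.1029/(4π·435) = 1.882×10^-5 K/W
  R_expanded polystyrene = (1/0.574 − 1/0.946)/(4πk) = 0.6851/(4π·0.0347) = 1.571 K/W
  R_phenolic foam = (1/0.946 − 1/1.65)/(4πk) = 0.4510/(4π·0.0246) = 1.459 K/W
ΣR = 1.368×10^-4 + 1.882×10^-5 + 1.571 + 1.459 = 3.030 K/W
Q = ΔT/ΣR = (355.1 K − 292.1 K)/3.030 = 20.79 W
From the inner boundary to the expanded polystyrene/phenolic foam interface, ΣR_partial = 1.571 K/W.
T_interface = T_in − Q·ΣR_partial = 355.1 K − (20.79)(1.571) = 322.4 K

T = 322.4 K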